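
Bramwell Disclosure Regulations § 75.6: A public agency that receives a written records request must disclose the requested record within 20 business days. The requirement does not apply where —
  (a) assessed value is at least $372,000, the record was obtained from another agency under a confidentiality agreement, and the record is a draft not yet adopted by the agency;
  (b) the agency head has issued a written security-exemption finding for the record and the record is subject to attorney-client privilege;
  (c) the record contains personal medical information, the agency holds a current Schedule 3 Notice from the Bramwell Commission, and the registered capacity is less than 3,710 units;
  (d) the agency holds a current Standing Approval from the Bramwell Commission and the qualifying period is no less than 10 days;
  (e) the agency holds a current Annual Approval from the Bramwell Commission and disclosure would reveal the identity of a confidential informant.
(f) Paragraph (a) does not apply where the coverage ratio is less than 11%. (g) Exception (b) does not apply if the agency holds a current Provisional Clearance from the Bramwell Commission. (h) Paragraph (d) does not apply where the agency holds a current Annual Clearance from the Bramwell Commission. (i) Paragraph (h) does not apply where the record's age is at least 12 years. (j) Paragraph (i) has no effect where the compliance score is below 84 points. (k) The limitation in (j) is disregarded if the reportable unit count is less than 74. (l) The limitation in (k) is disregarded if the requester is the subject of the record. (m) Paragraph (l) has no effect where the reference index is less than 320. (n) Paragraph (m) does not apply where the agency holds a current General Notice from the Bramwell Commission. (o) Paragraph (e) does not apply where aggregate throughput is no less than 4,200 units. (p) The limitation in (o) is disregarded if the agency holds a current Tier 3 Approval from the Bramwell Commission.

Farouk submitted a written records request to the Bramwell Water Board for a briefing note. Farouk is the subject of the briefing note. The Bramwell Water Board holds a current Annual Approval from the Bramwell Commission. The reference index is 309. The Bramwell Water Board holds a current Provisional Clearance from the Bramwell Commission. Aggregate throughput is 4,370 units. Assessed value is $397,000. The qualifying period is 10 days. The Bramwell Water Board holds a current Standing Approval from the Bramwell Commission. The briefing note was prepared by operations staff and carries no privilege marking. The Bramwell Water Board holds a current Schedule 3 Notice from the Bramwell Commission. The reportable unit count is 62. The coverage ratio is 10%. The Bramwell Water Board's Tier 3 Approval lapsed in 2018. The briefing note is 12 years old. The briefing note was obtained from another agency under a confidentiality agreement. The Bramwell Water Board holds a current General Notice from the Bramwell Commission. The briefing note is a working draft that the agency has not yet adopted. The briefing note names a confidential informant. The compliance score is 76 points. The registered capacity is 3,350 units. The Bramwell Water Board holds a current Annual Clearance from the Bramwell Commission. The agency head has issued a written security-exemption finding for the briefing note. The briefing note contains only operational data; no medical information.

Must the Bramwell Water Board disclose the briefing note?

Exception (a): assessed value is $397,000, meeting the $372,000 threshold; the briefing note was obtained under a confidentiality agreement; the briefing note is an unadopted draft — every condition holds. Turning to paragraph (f): (f) is triggered — the coverage ratio is 10%, less than the 11% limit. Exception (a) does not apply.
Exception (b) requires that the record is subject to attorney-client privilege; but the briefing note carries no privilege marking, so (b) is unavailable.
Exception (c) requires that the record contains personal medical information; but the briefing note contains only operational data, so (c) is unavailable.
Exception (d): a current Standing Approval is held; the qualifying period is 10 days, meeting the 10 days threshold — every condition holds. But: (h) is triggered — a current Annual Clearance is held. (i) is engaged (the record's age is 12 years, meeting the 12 years threshold), but is overridden by (j): (j) is engaged — the compliance score is 76 points, below the 84 points limit. (k) would limit (j) — the reportable unit count is 62, less than the 74 limit — but (l) sets (k) aside: (l) operates against (k): Farouk is the subject of the briefing note. (m) would limit (l) — the reference index is 309, less than the 320 limit — but (n) sets (m) aside: (n) is triggered — a current General Notice is held. So (d) is unavailable.
All of (e)'s requirements are met (a current Annual Approval is held; the briefing note names a confidential informant). But applying paragraphs (o)–(p): (o) applies — aggregate throughput is 4,370 units, meeting the 4,200 units threshold. (p), which would lift (o), is not triggered — there is no Tier 3 Approval in force. So (e) is unavailable.
Every exception is unavailable, so the rule governs.

Yes — the Bramwell Water Board must disclose the briefing note.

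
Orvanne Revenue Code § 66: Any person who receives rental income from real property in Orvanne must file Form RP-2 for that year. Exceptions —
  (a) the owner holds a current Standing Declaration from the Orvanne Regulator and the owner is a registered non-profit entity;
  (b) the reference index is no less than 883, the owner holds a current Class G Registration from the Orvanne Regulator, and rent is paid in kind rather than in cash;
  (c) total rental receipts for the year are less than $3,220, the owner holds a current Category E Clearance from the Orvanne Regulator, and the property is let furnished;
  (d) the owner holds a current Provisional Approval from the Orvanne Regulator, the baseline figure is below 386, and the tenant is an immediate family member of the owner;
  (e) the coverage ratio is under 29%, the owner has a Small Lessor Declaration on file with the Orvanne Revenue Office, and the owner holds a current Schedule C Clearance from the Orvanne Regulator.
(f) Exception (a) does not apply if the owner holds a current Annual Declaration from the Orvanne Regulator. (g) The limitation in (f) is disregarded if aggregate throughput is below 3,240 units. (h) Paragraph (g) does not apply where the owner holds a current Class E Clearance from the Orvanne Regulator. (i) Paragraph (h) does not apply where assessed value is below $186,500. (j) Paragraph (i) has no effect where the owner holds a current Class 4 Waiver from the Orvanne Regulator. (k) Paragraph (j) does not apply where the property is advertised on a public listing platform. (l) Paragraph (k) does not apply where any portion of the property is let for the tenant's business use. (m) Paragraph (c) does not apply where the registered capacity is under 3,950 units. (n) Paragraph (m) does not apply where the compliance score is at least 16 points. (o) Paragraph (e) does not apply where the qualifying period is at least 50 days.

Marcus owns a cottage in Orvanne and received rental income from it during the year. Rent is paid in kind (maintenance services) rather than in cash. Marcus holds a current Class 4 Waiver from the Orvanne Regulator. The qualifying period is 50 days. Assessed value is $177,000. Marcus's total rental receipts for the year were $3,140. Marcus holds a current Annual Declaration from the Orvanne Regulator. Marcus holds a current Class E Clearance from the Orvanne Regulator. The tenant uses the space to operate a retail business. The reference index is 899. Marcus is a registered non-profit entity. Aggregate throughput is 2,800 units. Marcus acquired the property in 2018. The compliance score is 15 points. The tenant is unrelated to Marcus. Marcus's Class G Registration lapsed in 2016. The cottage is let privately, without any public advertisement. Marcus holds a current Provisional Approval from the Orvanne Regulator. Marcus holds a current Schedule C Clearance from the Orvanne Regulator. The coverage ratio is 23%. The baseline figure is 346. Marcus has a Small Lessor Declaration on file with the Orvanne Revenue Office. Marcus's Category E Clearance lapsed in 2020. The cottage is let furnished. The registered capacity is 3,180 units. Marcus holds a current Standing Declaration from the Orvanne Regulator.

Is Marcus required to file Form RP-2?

Yes — Marcus must file Form RP-2.

Exception (a) is satisfied on its face — a current Standing Declaration is held; Marcus is a registered non-profit. However, paragraphs (f)–(l) must be considered: (f) operates against (a): a current Annual Declaration is held. (g) applies (aggregate throughput is 2,800 units, below the 3,240 units limit), but yields to (h): (h) operates — a current Class E Clearance is held. (i) would limit (h) — assessed value is $177,000, below the $186,500 limit — but (j) sets (i) aside: (j) operates against (i): a current Class 4 Waiver is held. (k) is not engaged (the property is let privately without advertisement), so (j) stands. (a) is therefore removed.
Exception (b) does not apply: there is no Class G Registration in force.
Exception (c) does not apply: the Category E Clearance is not current.
Exception (d) fails — the tenant is unrelated to the owner.
Exception (e) is satisfied on its face — the coverage ratio is 23%, under the 29% limit; a Small Lessor Declaration is on file; a current Schedule C Clearance is held. Turning to paragraph (o): (o) applies — the qualifying period is 50 days, meeting the 50 days threshold. So (e) is unavailable.
No exception applies. The general rule governs.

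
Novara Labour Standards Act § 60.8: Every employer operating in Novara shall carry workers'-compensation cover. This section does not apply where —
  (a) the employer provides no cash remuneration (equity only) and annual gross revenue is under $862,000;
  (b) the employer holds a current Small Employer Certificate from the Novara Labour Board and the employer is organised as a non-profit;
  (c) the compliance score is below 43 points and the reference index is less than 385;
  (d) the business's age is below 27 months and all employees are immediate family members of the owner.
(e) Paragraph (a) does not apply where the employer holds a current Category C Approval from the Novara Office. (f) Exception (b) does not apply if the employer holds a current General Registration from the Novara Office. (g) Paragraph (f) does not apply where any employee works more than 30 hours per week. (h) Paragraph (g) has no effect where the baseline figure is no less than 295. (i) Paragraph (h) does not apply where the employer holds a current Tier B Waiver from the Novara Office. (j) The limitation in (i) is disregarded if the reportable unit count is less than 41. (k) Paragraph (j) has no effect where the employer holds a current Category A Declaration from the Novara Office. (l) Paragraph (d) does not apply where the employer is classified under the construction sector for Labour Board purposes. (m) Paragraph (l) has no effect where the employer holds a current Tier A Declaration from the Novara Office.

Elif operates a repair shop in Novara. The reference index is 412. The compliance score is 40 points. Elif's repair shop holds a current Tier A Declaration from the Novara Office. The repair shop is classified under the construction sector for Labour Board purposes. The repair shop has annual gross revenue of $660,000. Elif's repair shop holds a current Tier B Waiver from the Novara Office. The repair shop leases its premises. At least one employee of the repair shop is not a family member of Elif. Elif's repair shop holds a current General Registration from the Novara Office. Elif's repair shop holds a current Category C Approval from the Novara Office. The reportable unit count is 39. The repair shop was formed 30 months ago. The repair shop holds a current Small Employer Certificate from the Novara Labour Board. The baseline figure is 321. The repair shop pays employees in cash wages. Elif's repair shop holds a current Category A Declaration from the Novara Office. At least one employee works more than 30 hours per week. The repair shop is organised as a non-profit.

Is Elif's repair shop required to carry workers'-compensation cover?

No — exception (b) applies; Elif's repair shop is not required to carry workers'-compensation cover.

Exception (a) does not apply: employees are paid cash wages.
Exception (b)'s conditions are all satisfied: a current Small Employer Certificate is held; the employer is a non-profit. Applying paragraphs (f)–(k): (f) would limit (b) — a current General Registration is held — but (g) sets (f) aside: (g) is engaged — at least one employee exceeds 30 hours/week. (h) applies (the baseline figure is 321, meeting the 295 threshold), but is set aside by (i): (i) is engaged — a current Tier B Waiver is held. (j) operates (the reportable unit count is 39, less than the 41 limit), but is itself disapplied by (k): (k) operates against (j): a current Category A Declaration is held. So (b) applies.
Exception (c) requires that the reference index is less than 385; but the reference index is 412, not less than 385, so (c) is unavailable.
Exception (d) fails — the business's age is 30 months, not below 27 months.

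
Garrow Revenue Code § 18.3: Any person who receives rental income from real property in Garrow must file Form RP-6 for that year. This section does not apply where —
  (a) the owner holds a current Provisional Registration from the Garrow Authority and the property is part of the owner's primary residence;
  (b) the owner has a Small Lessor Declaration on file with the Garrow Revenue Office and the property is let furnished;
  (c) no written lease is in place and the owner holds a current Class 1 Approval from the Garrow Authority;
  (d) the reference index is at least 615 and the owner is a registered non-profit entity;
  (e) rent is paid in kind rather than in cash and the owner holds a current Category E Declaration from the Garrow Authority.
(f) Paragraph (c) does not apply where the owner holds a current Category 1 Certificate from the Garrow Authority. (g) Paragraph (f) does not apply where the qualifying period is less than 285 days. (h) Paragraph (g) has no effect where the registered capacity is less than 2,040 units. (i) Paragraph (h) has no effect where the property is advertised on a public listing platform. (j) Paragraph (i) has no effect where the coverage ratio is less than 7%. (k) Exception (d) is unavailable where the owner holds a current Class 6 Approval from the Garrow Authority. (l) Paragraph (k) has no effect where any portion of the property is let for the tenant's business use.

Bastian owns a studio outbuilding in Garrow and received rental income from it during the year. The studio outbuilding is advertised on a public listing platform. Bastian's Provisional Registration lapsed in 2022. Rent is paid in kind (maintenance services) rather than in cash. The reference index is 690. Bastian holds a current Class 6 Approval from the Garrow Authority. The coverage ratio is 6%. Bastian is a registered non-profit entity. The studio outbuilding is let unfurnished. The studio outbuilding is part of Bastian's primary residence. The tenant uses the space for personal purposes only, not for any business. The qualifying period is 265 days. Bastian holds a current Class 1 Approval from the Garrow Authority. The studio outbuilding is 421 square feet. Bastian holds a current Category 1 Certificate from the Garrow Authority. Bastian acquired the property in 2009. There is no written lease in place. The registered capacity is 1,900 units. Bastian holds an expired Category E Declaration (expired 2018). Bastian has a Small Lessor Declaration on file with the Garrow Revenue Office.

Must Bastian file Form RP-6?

Exception (a) does not apply: no current Provisional Registration is held.
Exception (b) requires that the property is let furnished; but the property is let unfurnished, so (b) is unavailable.
Exception (c) is satisfied on its face — there is no written lease; a current Class 1 Approval is held. But applying paragraphs (f)–(j): (f) operates — a current Category 1 Certificate is held. (g) would limit (f) — the qualifying period is 265 days, less than the 285 days limit — but (h) sets (g) aside: (h) is triggered — the registered capacity is 1,900 units, less than the 2,040 units limit. (i) is triggered (the property is publicly advertised), but yields to (j): (j) operates against (i): the coverage ratio is 6%, less than the 7% limit. (c) is therefore removed.
Exception (d)'s conditions are all satisfied: the reference index is 690, meeting the 615 threshold; Bastian is a registered non-profit. But: (k) operates against (d): a current Class 6 Approval is held. (l) does not operate here (the space is used for personal purposes only), so (k) stands. (d) is therefore removed.
Exception (e) fails — there is no Category E Declaration in force.
Every exception is unavailable, so the rule governs.

Yes — Bastian must file Form RP-6.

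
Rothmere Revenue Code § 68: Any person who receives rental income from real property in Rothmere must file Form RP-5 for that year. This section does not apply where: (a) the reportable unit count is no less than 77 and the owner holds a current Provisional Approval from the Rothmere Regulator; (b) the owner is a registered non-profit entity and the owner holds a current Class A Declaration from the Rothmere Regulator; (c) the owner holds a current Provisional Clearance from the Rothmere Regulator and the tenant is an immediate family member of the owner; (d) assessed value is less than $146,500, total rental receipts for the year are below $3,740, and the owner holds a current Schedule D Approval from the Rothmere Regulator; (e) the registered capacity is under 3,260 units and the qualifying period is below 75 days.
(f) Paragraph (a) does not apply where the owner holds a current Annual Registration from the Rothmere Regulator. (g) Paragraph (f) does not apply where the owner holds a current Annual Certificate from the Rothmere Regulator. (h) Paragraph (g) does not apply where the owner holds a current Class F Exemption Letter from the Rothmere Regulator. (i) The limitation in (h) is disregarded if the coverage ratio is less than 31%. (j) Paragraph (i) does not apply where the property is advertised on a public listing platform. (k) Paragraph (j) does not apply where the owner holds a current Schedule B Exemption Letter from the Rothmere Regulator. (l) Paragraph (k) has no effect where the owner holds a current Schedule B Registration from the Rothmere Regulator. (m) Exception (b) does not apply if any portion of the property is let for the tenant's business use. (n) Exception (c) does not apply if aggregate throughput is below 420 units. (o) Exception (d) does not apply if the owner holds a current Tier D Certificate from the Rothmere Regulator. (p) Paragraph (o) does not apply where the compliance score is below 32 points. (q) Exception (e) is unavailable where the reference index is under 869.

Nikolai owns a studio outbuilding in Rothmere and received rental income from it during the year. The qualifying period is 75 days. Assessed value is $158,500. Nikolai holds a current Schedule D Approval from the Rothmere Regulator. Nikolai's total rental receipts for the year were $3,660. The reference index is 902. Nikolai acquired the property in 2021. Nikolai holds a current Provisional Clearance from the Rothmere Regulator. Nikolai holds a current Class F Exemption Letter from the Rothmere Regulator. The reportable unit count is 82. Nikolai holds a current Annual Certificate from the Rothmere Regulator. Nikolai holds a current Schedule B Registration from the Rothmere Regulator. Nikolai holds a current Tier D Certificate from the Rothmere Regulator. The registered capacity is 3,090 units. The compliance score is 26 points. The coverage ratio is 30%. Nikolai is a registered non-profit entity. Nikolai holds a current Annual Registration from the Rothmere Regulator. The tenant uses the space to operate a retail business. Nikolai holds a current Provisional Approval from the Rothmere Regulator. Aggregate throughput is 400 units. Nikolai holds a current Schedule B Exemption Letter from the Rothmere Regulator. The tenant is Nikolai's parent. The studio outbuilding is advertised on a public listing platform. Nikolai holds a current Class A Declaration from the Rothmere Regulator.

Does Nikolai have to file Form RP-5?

Yes — Nikolai must file Form RP-5.

Exception (a) is satisfied on its face — the reportable unit count is 82, meeting the 77 threshold; a current Provisional Approval is held. Turning to paragraphs (f)–(l): (f) is triggered — a current Annual Registration is held. (g) would limit (f) — a current Annual Certificate is held — but (h) sets (g) aside: (h) operates against (g): a current Class F Exemption Letter is held. (i) applies (the coverage ratio is 30%, less than the 31% limit), but is itself disapplied by (j): (j) operates against (i): the property is publicly advertised. (k) would limit (j) — a current Schedule B Exemption Letter is held — but (l) sets (k) aside: (l) is triggered — a current Schedule B Registration is held. So (a) is unavailable.
Exception (b) is satisfied on its face — Nikolai is a registered non-profit; a current Class A Declaration is held. But applying paragraph (m): (m) operates against (b): the space is let for business use. Exception (b) does not apply.
Exception (c)'s conditions are all satisfied: a current Provisional Clearance is held; the tenant is an immediate family member. But applying paragraph (n): (n) operates — aggregate throughput is 400 units, below the 420 units limit. (c) is therefore removed.
Exception (d) requires that assessed value is less than $146,500; but assessed value is $158,500, not less than $146,500, so (d) is unavailable.
Exception (e) does not apply: the qualifying period is 75 days, not below 75 days.
No exception applies. The general rule governs.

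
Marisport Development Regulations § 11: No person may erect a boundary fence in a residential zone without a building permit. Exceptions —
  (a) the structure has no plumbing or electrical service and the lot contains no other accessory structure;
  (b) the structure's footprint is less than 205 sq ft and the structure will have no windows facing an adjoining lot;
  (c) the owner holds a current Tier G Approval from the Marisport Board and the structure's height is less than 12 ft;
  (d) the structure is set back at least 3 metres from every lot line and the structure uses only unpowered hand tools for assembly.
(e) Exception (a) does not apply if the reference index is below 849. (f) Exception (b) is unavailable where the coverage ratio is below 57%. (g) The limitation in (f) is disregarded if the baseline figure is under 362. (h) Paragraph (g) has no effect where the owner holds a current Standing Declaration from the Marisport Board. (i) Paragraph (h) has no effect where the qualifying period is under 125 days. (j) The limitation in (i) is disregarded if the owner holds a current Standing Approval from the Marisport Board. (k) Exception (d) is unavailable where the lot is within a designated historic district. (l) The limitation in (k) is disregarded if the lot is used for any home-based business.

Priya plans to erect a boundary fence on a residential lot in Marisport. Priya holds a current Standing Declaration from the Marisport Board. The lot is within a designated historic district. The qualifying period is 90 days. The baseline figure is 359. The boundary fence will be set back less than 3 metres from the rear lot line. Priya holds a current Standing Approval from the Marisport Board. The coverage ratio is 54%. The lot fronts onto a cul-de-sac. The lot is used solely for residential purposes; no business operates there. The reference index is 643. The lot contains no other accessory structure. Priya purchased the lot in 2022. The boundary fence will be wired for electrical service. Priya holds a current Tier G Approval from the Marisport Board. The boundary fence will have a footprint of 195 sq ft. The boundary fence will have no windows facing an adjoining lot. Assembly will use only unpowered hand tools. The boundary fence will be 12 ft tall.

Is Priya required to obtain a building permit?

Exception (a) requires that the structure has no plumbing or electrical service; but electrical service is planned, so (a) is unavailable.
Exception (b): the structure's footprint is 195 sq ft, less than the 205 sq ft limit; no windows face an adjoining lot — every condition holds. But applying paragraphs (f)–(j): (f) applies — the coverage ratio is 54%, below the 57% limit. (g) is engaged (the baseline figure is 359, under the 362 limit), but yields to (h): (h) operates against (g): a current Standing Declaration is held. (i) would limit (h) — the qualifying period is 90 days, under the 125 days limit — but (j) sets (i) aside: (j) operates against (i): a current Standing Approval is held. (b) is therefore removed.
Exception (c) requires that the structure's height is less than 12 ft; but the structure's height is 12 ft, not less than 12 ft, so (c) is unavailable.
Exception (d) requires that the structure is set back at least 3 metres from every lot line; but the rear setback is under 3 m, so (d) is unavailable.
Every exception is unavailable, so the rule governs.

Yes — Priya must obtain a building permit.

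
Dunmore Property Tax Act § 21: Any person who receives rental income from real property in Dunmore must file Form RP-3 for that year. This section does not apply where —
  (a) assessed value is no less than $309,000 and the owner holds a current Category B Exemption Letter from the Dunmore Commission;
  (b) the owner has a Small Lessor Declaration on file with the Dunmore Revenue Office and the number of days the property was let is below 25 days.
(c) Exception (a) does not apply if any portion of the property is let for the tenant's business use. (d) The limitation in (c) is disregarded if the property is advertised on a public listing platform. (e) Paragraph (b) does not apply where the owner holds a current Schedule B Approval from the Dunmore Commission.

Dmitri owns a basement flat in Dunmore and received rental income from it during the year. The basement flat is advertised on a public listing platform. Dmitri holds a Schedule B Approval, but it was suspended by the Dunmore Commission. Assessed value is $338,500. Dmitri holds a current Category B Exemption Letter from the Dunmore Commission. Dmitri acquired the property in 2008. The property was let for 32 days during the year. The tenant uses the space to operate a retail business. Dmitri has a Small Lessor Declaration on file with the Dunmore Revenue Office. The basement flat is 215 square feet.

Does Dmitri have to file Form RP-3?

No — exception (a) applies; Dmitri is not required to file Form RP-3.

All of (a)'s requirements are met (assessed value is $338,500, meeting the $309,000 threshold; a current Category B Exemption Letter is held). Applying paragraphs (c)–(d): (c) applies (the space is let for business use), but is set aside by (d): (d) is engaged — the property is publicly advertised. Exception (a) stands.
Exception (b) fails — the number of days the property was let is 32 days, not below 25 days.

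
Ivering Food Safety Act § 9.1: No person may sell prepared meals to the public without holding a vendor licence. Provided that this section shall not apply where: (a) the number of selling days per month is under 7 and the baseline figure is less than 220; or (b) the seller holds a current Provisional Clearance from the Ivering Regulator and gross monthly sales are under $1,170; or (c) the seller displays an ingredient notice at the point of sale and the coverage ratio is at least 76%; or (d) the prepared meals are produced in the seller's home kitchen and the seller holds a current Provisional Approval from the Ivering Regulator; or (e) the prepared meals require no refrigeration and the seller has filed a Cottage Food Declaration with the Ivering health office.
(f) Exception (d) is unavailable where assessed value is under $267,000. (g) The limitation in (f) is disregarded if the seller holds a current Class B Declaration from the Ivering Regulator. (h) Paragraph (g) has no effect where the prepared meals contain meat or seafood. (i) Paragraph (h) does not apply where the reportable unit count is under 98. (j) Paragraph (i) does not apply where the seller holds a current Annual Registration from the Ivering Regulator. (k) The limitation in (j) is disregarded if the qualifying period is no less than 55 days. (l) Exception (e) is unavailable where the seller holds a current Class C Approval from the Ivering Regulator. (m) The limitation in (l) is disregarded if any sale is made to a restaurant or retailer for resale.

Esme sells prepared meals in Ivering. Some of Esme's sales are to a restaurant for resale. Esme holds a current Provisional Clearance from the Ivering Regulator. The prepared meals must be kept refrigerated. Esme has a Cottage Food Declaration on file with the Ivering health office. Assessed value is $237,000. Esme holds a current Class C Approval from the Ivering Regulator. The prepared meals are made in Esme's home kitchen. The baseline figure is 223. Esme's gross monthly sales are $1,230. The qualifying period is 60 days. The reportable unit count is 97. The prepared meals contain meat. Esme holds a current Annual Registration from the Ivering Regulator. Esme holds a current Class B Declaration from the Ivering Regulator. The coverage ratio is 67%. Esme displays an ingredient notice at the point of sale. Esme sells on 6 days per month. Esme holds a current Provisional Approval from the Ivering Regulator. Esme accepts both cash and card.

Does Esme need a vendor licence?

No — exception (d) applies; Esme is not required to hold a vendor licence.

Exception (a) fails — the baseline figure is 223, not less than 220.
Exception (b) does not apply: gross monthly sales are $1,230, not under $1,170.
Exception (c) requires that the coverage ratio is at least 76%; but the coverage ratio is 67%, short of 76%, so (c) is unavailable.
Exception (d): the prepared meals are home-kitchen produced; a current Provisional Approval is held — every condition holds. As to paragraphs (f)–(k): (f) is triggered (assessed value is $237,000, under the $267,000 limit), but yields to (g): (g) is engaged — a current Class B Declaration is held. (h) applies (the prepared meals contain meat), but is overridden by (i): (i) applies — the reportable unit count is 97, under the 98 limit. (j) applies (a current Annual Registration is held), but is itself disapplied by (k): (k) operates against (j): the qualifying period is 60 days, meeting the 55 days threshold. (d) remains available.
Exception (e) fails — the prepared meals require refrigeration.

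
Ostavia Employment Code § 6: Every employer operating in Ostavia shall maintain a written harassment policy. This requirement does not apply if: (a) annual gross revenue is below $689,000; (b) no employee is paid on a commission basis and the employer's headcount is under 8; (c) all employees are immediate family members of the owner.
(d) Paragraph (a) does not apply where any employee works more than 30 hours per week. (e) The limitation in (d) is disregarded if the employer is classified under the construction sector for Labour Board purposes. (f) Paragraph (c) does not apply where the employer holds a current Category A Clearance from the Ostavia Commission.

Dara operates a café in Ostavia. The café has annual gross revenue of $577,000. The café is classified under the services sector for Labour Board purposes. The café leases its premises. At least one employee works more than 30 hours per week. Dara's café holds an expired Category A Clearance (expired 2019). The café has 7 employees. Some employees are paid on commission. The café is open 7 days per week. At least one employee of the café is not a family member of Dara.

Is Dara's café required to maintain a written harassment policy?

Exception (a)'s conditions are all satisfied: annual gross revenue is $577,000, below the $689,000 limit. But: (d) is engaged — at least one employee exceeds 30 hours/week. (e) is not engaged (the café is classified under the services sector), so (d) stands. So (a) is unavailable.
Exception (b) does not apply: some employees are paid on commission.
Exception (c) requires that all employees are immediate family members of the owner; but at least one employee is not a family member, so (c) is unavailable.
No exception is made out. Dara's café falls within the general rule.

Yes — Dara's café must maintain a written harassment policy.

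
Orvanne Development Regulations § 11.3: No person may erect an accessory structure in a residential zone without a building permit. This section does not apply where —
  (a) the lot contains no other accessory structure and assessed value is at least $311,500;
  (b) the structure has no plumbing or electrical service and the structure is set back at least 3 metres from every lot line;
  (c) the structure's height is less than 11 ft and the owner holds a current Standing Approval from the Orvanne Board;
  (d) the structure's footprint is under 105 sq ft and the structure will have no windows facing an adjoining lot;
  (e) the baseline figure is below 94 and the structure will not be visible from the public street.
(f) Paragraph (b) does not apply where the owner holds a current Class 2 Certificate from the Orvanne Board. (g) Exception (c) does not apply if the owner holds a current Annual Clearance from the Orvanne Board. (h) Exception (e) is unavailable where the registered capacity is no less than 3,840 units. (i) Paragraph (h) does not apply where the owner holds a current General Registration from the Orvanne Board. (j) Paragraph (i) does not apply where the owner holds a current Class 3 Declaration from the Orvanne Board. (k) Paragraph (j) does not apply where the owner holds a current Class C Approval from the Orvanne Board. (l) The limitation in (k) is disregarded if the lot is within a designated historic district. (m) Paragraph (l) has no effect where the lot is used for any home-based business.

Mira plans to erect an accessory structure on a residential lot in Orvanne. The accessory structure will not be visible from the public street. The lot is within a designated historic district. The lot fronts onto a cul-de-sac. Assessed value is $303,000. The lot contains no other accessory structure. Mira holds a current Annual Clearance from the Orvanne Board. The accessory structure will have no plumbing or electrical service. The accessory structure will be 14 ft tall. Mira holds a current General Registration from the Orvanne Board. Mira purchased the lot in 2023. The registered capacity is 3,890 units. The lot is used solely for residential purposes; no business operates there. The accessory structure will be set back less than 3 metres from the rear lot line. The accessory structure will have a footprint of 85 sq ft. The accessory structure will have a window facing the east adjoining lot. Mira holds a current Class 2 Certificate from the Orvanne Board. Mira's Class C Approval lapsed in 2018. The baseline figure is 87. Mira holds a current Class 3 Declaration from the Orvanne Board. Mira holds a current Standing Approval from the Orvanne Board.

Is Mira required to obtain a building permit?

Exception (a) does not apply: assessed value is $303,000, short of $311,500.
Exception (b) does not apply: the rear setback is under 3 m.
Exception (c) does not apply: the structure's height is 14 ft, not less than 11 ft.
Exception (d) fails — a window faces an adjoining lot.
Exception (e)'s conditions are all satisfied: the baseline figure is 87, below the 94 limit; the structure will not be visible from the street. Turning to paragraphs (h)–(m): (h) operates against (e): the registered capacity is 3,890 units, meeting the 3,840 units threshold. (i) is triggered (a current General Registration is held), but yields to (j): (j) operates against (i): a current Class 3 Declaration is held. (k), which would lift (j), is not triggered — the Class C Approval is not current. (e) is therefore removed.
Every exception is unavailable, so the rule governs.

Yes — Mira must obtain a building permit.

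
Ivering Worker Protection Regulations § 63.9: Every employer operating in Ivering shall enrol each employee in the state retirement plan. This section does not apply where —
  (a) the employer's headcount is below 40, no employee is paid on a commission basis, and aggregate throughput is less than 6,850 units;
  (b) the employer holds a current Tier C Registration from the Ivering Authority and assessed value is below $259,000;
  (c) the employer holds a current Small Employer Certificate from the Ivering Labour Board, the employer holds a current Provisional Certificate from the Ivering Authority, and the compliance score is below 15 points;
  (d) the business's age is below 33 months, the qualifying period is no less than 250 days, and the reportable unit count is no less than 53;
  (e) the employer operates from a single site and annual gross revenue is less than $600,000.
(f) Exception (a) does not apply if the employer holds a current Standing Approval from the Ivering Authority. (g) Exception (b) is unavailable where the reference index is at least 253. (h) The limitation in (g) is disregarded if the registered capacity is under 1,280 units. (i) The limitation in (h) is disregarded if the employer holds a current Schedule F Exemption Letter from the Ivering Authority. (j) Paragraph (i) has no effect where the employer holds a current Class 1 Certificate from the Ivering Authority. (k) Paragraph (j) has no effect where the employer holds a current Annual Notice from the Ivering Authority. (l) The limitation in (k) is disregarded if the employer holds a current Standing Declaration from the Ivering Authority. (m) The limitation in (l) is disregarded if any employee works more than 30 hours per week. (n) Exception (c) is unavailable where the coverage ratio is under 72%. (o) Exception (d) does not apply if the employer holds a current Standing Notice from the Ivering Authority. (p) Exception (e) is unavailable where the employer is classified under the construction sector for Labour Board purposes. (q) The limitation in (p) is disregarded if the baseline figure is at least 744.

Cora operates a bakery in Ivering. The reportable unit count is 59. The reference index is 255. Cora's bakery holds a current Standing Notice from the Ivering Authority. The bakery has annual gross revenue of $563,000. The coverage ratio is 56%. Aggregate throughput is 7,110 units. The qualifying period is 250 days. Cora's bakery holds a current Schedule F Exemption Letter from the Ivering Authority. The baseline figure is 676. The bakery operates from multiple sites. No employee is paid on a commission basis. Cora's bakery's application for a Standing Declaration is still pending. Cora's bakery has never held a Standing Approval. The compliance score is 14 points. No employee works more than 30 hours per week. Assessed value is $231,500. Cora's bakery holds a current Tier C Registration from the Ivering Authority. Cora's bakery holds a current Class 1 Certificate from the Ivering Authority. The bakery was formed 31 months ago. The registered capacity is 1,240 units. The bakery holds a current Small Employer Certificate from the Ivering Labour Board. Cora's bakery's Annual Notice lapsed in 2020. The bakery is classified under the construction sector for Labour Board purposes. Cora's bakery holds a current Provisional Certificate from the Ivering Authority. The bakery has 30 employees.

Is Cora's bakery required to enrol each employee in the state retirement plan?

No — exception (b) applies; Cora's bakery is not required to enrol each employee in the state retirement plan.

Exception (a) fails — aggregate throughput is 7,110 units, not less than 6,850 units.
Exception (b): a current Tier C Registration is held; assessed value is $231,500, below the $259,000 limit — every condition holds. Applying paragraphs (g)–(m): (g) is engaged (the reference index is 255, meeting the 253 threshold), but is set aside by (h): (h) is engaged — the registered capacity is 1,240 units, under the 1,280 units limit. (i) applies (a current Schedule F Exemption Letter is held), but is set aside by (j): (j) operates — a current Class 1 Certificate is held. (k) is not triggered (there is no Annual Notice in force), so (j) stands. So (b) applies.
All of (c)'s requirements are met (a current Small Employer Certificate is held; a current Provisional Certificate is held; the compliance score is 14 points, below the 15 points limit). Turning to paragraph (n): (n) operates — the coverage ratio is 56%, under the 72% limit. So (c) is unavailable.
Exception (d) is satisfied on its face — the business's age is 31 months, below the 33 months limit; the qualifying period is 250 days, meeting the 250 days threshold; the reportable unit count is 59, meeting the 53 threshold. However, paragraph (o) must be considered: (o) is triggered — a current Standing Notice is held. So (d) is unavailable.
Exception (e) does not apply: the employer operates from multiple sites.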